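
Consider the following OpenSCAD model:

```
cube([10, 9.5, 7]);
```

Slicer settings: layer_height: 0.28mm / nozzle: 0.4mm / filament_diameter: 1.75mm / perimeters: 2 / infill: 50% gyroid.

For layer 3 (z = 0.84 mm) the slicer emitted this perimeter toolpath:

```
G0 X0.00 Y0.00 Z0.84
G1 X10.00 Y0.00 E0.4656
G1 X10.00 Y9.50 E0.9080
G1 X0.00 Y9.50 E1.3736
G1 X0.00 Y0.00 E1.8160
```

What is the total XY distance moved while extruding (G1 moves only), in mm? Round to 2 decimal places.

39.00 mm

Sum the Euclidean lengths of each G1 segment: total = 39.00 mm.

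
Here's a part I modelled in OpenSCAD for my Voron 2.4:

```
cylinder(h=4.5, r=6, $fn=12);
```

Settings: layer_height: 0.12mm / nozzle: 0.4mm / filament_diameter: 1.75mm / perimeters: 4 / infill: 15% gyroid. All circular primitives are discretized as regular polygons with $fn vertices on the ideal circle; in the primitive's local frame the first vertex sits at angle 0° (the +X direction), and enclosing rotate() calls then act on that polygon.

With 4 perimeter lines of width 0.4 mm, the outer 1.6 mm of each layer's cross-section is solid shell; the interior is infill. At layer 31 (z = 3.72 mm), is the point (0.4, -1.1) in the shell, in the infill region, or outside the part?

At z = 3.72 mm: the cylinder: section is a regular 12-gon, circumradius r=6. Overall, the cross-section is a single solid region. The nearest boundary edge runs (-0.00, -6.00)→(3.00, -5.20); distance from the point to it = 4.63 mm. The point is inside the cross-section and 4.63 mm from the nearest boundary — more than the 1.6 mm shell width (4 × 0.4), so it's in the infill interior.

infill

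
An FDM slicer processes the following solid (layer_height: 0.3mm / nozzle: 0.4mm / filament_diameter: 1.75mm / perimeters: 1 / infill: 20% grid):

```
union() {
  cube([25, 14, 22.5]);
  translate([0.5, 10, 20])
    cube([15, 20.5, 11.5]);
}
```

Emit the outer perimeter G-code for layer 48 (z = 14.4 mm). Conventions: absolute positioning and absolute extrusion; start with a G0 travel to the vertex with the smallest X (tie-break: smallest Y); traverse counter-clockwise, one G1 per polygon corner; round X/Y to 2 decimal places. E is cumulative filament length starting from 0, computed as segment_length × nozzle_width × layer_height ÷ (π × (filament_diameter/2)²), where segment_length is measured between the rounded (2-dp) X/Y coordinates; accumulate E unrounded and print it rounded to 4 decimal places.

At z = 14.4 mm: the cube is present — its section is the full 25×14 rectangle; the cube at (0.5, 10) is absent (z outside [20, 31.5]); Taking the union: only the 25×14 cube is present, so the union is just that shape — 1 connected region. The outline is a single polygon with 4 vertices. Extrusion per mm of travel: 0.4 × 0.3 / (π × 0.875²) = 0.049890. Accumulating E over each segment gives final E = 3.8914.

G0 X0.00 Y0.00 Z14.40
G1 X25.00 Y0.00 E1.2473
G1 X25.00 Y14.00 E1.9457
G1 X0.00 Y14.00 E3.1930
G1 X0.00 Y0.00 E3.8914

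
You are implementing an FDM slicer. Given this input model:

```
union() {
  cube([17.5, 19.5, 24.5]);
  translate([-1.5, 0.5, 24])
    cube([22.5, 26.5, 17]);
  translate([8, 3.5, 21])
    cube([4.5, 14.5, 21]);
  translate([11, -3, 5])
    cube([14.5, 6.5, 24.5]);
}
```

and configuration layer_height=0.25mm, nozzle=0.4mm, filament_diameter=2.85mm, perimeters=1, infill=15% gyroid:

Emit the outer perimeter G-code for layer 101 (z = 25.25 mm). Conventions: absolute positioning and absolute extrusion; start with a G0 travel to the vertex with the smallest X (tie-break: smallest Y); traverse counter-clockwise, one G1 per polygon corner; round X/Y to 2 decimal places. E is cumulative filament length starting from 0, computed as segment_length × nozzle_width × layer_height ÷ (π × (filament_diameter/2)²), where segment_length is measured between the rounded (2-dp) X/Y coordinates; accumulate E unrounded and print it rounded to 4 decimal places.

At z = 25.25 mm: the cube is not intersected at this z (z outside [0, 24.5]); the cube at (-1.5, 0.5) is present — its section is the full 22.5×26.5 rectangle; the cube at (8, 3.5) (footprint 4.5×14.5) is included at this height; the cube at (11, -3) is present — its section is the full 14.5×6.5 rectangle; Merging all regions: the regions partially overlap (shared area 95.25 mm²), so overlapping operands fuse into one piece — 1 connected region. The outline is a single polygon with 8 vertices. Extrusion per mm of travel: 0.4 × 0.25 / (π × 1.425²) = 0.015675. Accumulating E over each segment gives final E = 1.7870.

G0 X-1.50 Y0.50 Z25.25
G1 X11.00 Y0.50 E0.1959
G1 X11.00 Y-3.00 E0.2508
G1 X25.50 Y-3.00 E0.4781
G1 X25.50 Y3.50 E0.5800
G1 X21.00 Y3.50 E0.6505
G1 X21.00 Y27.00 E1.0189
G1 X-1.50 Y27.00 E1.3716
G1 X-1.50 Y0.50 E1.7870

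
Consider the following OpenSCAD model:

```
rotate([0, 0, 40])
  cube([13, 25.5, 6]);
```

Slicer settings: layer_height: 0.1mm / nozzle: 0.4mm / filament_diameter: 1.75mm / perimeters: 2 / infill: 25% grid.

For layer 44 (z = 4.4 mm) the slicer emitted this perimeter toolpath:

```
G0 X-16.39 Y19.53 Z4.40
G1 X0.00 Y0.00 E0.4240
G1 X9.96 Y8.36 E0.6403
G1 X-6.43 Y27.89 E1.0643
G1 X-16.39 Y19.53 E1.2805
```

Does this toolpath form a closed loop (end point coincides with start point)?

Start point (G0): (-16.39, 19.53). End point (last G1): the path returns to the start — closed.

yes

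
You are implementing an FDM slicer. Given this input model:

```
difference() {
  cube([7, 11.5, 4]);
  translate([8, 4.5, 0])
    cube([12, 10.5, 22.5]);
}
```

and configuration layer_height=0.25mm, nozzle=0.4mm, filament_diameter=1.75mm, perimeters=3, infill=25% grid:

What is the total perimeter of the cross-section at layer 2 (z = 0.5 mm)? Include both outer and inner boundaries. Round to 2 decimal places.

37.00 mm

At z = 0.5 mm: the cube (footprint 7×11.5) is included at this height (perimeter 37.00 mm); the 12×10.5 cube at (8, 4.5) contributes its full rectangle (perimeter 45.00 mm); After the difference (first − rest): starting from the 7×11.5 cube, the 12×10.5 cube at (8, 4.5) misses the remaining region (no effect) — boundary = 37.00 mm. Overall, the cross-section is a single solid region. Total boundary length (outer) = 37.00 mm.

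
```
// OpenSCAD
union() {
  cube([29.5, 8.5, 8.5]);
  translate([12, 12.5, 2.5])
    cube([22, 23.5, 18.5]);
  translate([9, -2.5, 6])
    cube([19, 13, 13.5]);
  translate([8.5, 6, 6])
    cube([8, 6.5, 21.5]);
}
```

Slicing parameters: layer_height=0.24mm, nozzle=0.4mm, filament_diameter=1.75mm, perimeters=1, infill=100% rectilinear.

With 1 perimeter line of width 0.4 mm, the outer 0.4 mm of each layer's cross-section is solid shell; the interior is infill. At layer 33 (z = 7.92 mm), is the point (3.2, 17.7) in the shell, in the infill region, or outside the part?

At z = 7.92 mm: the cube (footprint 29.5×8.5) is included at this height; the cube at (12, 12.5) (footprint 22×23.5) is included at this height; the cube at (9, -2.5) is present — its section is the full 19×13 rectangle; the 8×6.5 cube at (8.5, 6) contributes its full rectangle; Taking the union: the regions partially overlap (shared area 196.50 mm²), so overlapping operands fuse into one piece — 1 connected region. Overall, the cross-section is a single solid region. The nearest boundary edge runs (8.50, 8.50)→(8.50, 12.50); distance from the point to it = 7.42 mm. The point is not inside any of the regions above, so it lies outside the cross-section (7.42 mm from the nearest boundary).

outside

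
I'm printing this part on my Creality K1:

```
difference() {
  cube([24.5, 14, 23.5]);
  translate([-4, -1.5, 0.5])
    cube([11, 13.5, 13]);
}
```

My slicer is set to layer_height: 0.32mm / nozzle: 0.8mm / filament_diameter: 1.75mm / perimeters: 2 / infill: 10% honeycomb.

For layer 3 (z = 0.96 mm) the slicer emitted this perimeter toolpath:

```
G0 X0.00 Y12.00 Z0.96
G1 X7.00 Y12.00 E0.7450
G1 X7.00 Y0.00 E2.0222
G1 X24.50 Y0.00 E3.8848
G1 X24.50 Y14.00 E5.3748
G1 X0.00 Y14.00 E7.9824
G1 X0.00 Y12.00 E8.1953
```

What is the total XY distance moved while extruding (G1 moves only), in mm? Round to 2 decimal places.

77.00 mm

Sum the Euclidean lengths of each G1 segment: total = 77.00 mm.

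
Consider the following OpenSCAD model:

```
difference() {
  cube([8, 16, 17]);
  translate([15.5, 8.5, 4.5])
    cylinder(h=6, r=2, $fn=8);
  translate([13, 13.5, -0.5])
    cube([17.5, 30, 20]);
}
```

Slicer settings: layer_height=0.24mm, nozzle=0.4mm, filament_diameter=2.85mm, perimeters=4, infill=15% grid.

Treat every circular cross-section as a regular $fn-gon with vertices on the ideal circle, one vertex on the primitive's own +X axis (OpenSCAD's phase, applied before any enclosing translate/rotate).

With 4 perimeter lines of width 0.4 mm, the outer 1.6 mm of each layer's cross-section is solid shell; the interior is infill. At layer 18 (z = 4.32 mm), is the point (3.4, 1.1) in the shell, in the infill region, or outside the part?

shell

At z = 4.32 mm: the cube (footprint 8×16) is included at this height; the cylinder at (15.5, 8.5) is not intersected at this z (z outside [4.5, 10.5]); the 17.5×30 cube at (13, 13.5) contributes its full rectangle; After the difference (first − rest): starting from the 8×16 cube, the 17.5×30 cube at (13, 13.5) misses the remaining region (no effect) — 1 connected region. Overall, the cross-section is a single solid region. The nearest boundary edge runs (8.00, 0.00)→(0.00, 0.00); distance from the point to it = 1.10 mm. The point is inside the cross-section, 1.10 mm from the nearest boundary — within the 1.6 mm shell band (4 × 0.4).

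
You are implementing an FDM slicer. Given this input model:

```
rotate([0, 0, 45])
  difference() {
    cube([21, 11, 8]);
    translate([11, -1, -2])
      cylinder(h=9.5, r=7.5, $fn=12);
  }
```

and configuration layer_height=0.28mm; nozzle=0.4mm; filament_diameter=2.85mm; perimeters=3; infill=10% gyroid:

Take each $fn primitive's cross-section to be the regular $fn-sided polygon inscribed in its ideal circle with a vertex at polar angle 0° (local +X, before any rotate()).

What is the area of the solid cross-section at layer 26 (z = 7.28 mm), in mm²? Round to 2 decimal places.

161.36 mm²

At z = 7.28 mm: the 21×11 cube contributes its full rectangle (area 231.00 mm²); the cylinder at (11, -1): section is a regular 12-gon, circumradius r=7.5 (area = (12/2)·7.500²·sin(360°/12) = 168.75 mm²); After the difference (first − rest): starting from the 21×11 cube (231.00 mm²), the r=7.5 cylinder at (11, -1) partially overlaps it — only the 69.64 mm² overlap (of its 168.75 mm²) is removed, clipping the outline — area = 161.36 mm²; (rotated 45° about Z; rotation is an isometry so areas/perimeters/island counts are preserved). Overall, the cross-section is a single solid region. Net area = 161.36 mm².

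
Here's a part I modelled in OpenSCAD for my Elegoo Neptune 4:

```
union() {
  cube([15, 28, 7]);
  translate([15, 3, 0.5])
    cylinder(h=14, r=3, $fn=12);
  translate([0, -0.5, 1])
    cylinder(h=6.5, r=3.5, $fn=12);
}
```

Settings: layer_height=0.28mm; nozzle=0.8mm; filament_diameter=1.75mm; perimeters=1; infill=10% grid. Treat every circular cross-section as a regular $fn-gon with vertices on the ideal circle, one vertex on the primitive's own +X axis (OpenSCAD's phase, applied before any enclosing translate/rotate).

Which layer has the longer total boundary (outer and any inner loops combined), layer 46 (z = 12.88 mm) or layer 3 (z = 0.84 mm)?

Layer 46 (z = 12.88): the cube is not intersected at this z (z outside [0, 7]); the r=3 cylinder at (15, 3) contributes a regular 12-gon of circumradius 3 (perimeter = 2·12·3.000·sin(180°/12) = 18.63 mm); the cylinder at (0, -0.5) is absent (z outside [1, 7.5]); Merging all regions: only the r=3 cylinder at (15, 3) is present, so the union is just that shape — boundary = 18.63 mm. So its perimeter = 18.63 mm. Layer 3 (z = 0.84): the cube (footprint 15×28) is included at this height (perimeter 86.00 mm); the r=3 cylinder at (15, 3) gives a regular 12-gon of circumradius 3 (constant along its height) (perimeter = 2·12·3.000·sin(180°/12) = 18.63 mm); the cylinder at (0, -0.5) does not reach this height (z outside [1, 7.5]); Combining (union): the regions partially overlap (shared area 13.50 mm²), so the edge portions inside another operand are dropped and the merged outline is re-measured after clipping — boundary = 89.32 mm. So its perimeter = 89.32 mm. Layer 3 is larger (89.32 vs 18.63 mm).

layer 3 (z = 0.84 mm)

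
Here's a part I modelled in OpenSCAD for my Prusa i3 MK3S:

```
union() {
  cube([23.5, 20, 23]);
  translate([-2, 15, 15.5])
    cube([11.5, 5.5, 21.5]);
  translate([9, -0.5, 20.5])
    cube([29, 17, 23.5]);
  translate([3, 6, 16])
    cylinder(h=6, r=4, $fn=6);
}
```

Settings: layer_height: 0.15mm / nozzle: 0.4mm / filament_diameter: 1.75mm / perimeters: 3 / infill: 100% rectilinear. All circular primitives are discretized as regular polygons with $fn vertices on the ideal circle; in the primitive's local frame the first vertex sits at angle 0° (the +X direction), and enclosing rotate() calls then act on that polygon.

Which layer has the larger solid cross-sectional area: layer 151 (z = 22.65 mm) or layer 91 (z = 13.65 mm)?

layer 151 (z = 22.65 mm)

Layer 151 (z = 22.65): the cube is present — its section is the full 23.5×20 rectangle (area 470.00 mm²); the 11.5×5.5 cube at (-2, 15) contributes its full rectangle (area 63.25 mm²); the cube at (9, -0.5) (footprint 29×17) is included at this height (area 493.00 mm²); the cylinder at (3, 6) is not intersected at this z (z outside [16, 22]); Merging all regions: the regions partially overlap — summed areas 1026.25 mm² minus the doubly-counted overlap 286.75 mm² gives 739.50 mm² — area = 739.50 mm². So its area = 739.50 mm². Layer 91 (z = 13.65): the 23.5×20 cube contributes its full rectangle (area 470.00 mm²); the cube at (-2, 15) is absent (z outside [15.5, 37]); the cube at (9, -0.5) does not reach this height (z outside [20.5, 44]); the cylinder at (3, 6) is absent (z outside [16, 22]); Taking the union: only the 23.5×20 cube is present, so the union is just that shape — area = 470.00 mm². So its area = 470.00 mm². Layer 151 is larger (739.50 vs 470.00 mm²).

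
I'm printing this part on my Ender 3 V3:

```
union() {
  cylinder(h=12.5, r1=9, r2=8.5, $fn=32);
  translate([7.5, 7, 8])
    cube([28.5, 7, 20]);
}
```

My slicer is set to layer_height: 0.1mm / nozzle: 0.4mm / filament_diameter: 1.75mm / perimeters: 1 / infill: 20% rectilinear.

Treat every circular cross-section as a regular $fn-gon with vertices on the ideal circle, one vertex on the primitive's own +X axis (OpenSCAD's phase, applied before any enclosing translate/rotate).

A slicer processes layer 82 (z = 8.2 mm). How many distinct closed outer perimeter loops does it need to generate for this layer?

At z = 8.2 mm: the cone: at t=0.656 of its height the radius interpolates to r₁+(r₂−r₁)t = 8.672, giving a regular 32-gon of that circumradius; the cube at (7.5, 7) (footprint 28.5×7) is included at this height; Combining (union): the 2 present regions are separate (no shared area or edge), so areas and boundary lengths simply add and each stays a separate island — 2 connected regions. The result has 2 disconnected regions.

2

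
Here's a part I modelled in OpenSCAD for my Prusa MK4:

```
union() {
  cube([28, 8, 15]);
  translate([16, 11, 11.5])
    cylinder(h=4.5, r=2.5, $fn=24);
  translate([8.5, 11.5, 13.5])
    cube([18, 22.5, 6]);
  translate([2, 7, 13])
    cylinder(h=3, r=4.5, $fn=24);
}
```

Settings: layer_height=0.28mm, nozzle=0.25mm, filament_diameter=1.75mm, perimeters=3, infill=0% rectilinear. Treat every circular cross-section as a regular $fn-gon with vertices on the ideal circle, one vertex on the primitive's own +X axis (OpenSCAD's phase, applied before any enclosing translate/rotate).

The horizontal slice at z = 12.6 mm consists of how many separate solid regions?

2

At z = 12.6 mm: the cube is present — its section is the full 28×8 rectangle; the r=2.5 cylinder at (16, 11) gives a regular 24-gon of circumradius 2.5 (constant along its height); the cube at (8.5, 11.5) is absent (z outside [13.5, 19.5]); the cylinder at (2, 7) does not reach this height (z outside [13, 16]); Combining (union): the 2 present regions are separate (no shared area or edge), so areas and boundary lengths simply add and each stays a separate island — 2 connected regions. The result has 2 disconnected regions.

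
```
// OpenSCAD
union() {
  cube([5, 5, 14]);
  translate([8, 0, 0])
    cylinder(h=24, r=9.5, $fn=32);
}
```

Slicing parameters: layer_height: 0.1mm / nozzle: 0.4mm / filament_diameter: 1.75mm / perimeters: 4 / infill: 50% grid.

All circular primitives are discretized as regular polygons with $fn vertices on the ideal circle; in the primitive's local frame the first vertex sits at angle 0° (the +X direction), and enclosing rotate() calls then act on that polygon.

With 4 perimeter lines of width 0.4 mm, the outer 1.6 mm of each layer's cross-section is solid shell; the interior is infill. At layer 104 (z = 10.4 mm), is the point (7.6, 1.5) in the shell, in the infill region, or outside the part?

At z = 10.4 mm: the cube (footprint 5×5) is included at this height; the cylinder at (8, 0): section is a regular 32-gon, circumradius r=9.5; Combining (union): the 5×5 cube lies entirely inside the r=9.5 cylinder at (8, 0), so the union is just the r=9.5 cylinder at (8, 0) — 1 connected region. Overall, the cross-section is a single solid region. The nearest boundary edge runs (4.36, 8.78)→(6.15, 9.32); distance from the point to it = 7.90 mm. The point is inside the cross-section and 7.90 mm from the nearest boundary — more than the 1.6 mm shell width (4 × 0.4), so it's in the infill interior.

infill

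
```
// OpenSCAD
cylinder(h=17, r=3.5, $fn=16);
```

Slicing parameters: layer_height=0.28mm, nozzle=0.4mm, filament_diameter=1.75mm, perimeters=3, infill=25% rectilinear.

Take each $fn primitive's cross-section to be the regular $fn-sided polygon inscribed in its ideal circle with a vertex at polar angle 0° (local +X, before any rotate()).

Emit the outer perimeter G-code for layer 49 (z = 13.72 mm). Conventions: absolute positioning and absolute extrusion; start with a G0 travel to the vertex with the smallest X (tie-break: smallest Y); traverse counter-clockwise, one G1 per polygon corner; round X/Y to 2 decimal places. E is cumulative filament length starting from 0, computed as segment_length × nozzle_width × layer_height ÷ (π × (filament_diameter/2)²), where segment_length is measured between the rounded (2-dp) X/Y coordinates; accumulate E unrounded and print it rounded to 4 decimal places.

At z = 13.72 mm: the r=3.5 cylinder gives a regular 16-gon of circumradius 3.5 (constant along its height). The outline is a single polygon with 16 vertices. Extrusion per mm of travel: 0.4 × 0.28 / (π × 0.875²) = 0.046564. Accumulating E over each segment gives final E = 1.0165.

G0 X-3.50 Y0.00 Z13.72
G1 X-3.23 Y-1.34 E0.0637
G1 X-2.47 Y-2.47 E0.1271
G1 X-1.34 Y-3.23 E0.1905
G1 X0.00 Y-3.50 E0.2541
G1 X1.34 Y-3.23 E0.3178
G1 X2.47 Y-2.47 E0.3812
G1 X3.23 Y-1.34 E0.4446
G1 X3.50 Y0.00 E0.5082
G1 X3.23 Y1.34 E0.5719
G1 X2.47 Y2.47 E0.6353
G1 X1.34 Y3.23 E0.6987
G1 X0.00 Y3.50 E0.7624
G1 X-1.34 Y3.23 E0.8260
G1 X-2.47 Y2.47 E0.8894
G1 X-3.23 Y1.34 E0.9528
G1 X-3.50 Y0.00 E1.0165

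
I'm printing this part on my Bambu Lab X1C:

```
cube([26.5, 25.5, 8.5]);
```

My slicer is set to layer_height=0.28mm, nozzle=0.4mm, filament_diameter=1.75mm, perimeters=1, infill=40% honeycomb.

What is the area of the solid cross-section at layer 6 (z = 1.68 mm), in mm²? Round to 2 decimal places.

675.75 mm²

At z = 1.68 mm: the cube (footprint 26.5×25.5) is included at this height (area 675.75 mm²). Overall, the cross-section is a single solid region. Net area = 675.75 mm².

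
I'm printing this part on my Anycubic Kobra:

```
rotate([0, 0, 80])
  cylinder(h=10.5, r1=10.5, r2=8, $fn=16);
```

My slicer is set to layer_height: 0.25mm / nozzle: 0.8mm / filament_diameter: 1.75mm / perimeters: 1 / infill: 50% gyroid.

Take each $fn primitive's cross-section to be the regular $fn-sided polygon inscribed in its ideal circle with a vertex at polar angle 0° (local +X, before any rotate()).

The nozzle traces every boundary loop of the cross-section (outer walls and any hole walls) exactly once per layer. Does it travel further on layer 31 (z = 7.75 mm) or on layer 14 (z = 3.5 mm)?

layer 14 (z = 3.5 mm)

Layer 31 (z = 7.75): the cone (r1=10.5→r2=8) has section circumradius 8.655 here — a regular 16-gon (perimeter = 2·16·8.655·sin(180°/16) = 54.03 mm); (whole slice rotated 80° about Z — lengths, areas and connectivity unchanged). So its perimeter = 54.03 mm. Layer 14 (z = 3.5): the cone: at t=0.333 of its height the radius interpolates to r₁+(r₂−r₁)t = 9.667, giving a regular 16-gon of that circumradius (perimeter = 2·16·9.667·sin(180°/16) = 60.35 mm); (whole slice rotated 80° about Z — lengths, areas and connectivity unchanged). So its perimeter = 60.35 mm. Layer 14 is larger (60.35 vs 54.03 mm).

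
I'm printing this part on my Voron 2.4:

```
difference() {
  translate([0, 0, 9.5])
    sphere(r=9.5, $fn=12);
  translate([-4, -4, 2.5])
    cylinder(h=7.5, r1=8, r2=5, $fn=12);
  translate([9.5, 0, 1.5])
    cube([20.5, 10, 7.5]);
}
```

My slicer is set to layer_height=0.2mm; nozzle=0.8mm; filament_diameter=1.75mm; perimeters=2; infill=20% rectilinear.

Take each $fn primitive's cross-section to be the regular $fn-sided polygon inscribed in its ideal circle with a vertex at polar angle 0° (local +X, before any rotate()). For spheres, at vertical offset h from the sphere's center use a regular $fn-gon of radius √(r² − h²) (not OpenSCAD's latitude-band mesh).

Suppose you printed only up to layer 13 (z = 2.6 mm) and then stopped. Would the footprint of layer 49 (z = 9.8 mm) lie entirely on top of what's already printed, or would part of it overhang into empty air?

part overhangs

Compare the two slices. At z = 2.6: the r=9.5 sphere contributes a regular 12-gon of circumradius √(9.5²−6.9²) = 6.530 (area = (12/2)·6.530²·sin(360°/12) = 127.92 mm²); the cone at (-4, -4) contributes a regular 12-gon of circumradius 7.960 (interpolated between r1=8 and r2=5 at t=0.013) (area = (12/2)·7.960²·sin(360°/12) = 190.08 mm²); the cube at (9.5, 0) is present — its section is the full 20.5×10 rectangle (area 205.00 mm²); After the difference (first − rest): starting from the r=9.5 sphere (127.92 mm²), the cone at (-4, -4) partially overlaps it — only the 78.65 mm² overlap (of its 190.08 mm²) is removed, clipping the outline; the 20.5×10 cube at (9.5, 0) misses the remaining region (no effect) — area = 49.27 mm². At z = 9.8: the sphere: section is a regular 12-gon, circumradius = √(r²−h²) = √(9.5²−0.3²) = 9.495 (area = (12/2)·9.495²·sin(360°/12) = 270.48 mm²); the cone at (-4, -4) (r1=8→r2=5) has section circumradius 5.080 here — a regular 12-gon (area = (12/2)·5.080²·sin(360°/12) = 77.42 mm²); the cube at (9.5, 0) is not intersected at this z (z outside [1.5, 9]); Subtracting the remaining from the first: starting from the r=9.5 sphere (270.48 mm²), the cone at (-4, -4) partially overlaps it — only the 69.21 mm² overlap (of its 77.42 mm²) is removed, clipping the outline — area = 201.27 mm². Checking containment: at z = 9.8 the cross-section extends beyond the z = 2.6 cross-section by about 152.00 mm².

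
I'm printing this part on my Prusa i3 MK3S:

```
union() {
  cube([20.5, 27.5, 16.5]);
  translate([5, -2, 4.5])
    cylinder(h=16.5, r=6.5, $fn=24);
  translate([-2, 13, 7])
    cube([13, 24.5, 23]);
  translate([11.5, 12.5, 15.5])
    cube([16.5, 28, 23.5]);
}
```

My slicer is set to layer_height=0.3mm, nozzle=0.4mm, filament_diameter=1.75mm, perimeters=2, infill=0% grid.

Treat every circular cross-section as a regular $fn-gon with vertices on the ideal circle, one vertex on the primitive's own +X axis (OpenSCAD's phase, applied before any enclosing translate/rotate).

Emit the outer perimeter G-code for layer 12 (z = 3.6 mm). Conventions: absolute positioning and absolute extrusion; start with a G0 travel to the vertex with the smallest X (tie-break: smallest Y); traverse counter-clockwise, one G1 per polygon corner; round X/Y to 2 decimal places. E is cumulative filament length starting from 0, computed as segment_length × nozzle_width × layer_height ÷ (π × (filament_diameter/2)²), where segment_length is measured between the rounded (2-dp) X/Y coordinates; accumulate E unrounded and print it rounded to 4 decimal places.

G0 X0.00 Y0.00 Z3.60
G1 X20.50 Y0.00 E1.0227
G1 X20.50 Y27.50 E2.3947
G1 X0.00 Y27.50 E3.4175
G1 X0.00 Y0.00 E4.7895

At z = 3.6 mm: the cube is present — its section is the full 20.5×27.5 rectangle; the cylinder at (5, -2) is not intersected at this z (z outside [4.5, 21]); the cube at (-2, 13) is absent (z outside [7, 30]); the cube at (11.5, 12.5) is absent (z outside [15.5, 39]); Taking the union: only the 20.5×27.5 cube is present, so the union is just that shape — 1 connected region. The outline is a single polygon with 4 vertices. Extrusion per mm of travel: 0.4 × 0.3 / (π × 0.875²) = 0.049890. Accumulating E over each segment gives final E = 4.7895.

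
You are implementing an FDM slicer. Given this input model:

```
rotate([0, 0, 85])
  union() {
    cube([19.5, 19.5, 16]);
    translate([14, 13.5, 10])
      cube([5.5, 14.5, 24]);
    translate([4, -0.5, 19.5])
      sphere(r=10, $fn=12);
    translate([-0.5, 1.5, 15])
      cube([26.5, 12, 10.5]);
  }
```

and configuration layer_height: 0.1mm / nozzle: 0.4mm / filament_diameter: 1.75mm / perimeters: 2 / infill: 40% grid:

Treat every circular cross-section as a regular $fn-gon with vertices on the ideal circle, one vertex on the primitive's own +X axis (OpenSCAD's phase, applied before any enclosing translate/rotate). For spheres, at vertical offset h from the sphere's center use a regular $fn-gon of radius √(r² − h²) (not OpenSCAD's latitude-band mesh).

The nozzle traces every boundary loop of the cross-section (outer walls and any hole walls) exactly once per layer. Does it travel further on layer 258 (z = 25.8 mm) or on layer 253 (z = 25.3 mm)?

layer 253 (z = 25.3 mm)

Layer 258 (z = 25.8): the cube does not reach this height (z outside [0, 16]); the cube at (14, 13.5) (footprint 5.5×14.5) is included at this height (perimeter 40.00 mm); the r=10 sphere at (4, -0.5) contributes a regular 12-gon of circumradius √(10²−6.3²) = 7.766 (perimeter = 2·12·7.766·sin(180°/12) = 48.24 mm); the cube at (-0.5, 1.5) is not intersected at this z (z outside [15, 25.5]); Taking the union: the 2 present regions are separate (no shared area or edge), so areas and boundary lengths simply add and each stays a separate island — boundary = 88.24 mm; (rotated 85° about Z; rotation is an isometry so areas/perimeters/island counts are preserved). So its perimeter = 88.24 mm. Layer 253 (z = 25.3): the cube is not intersected at this z (z outside [0, 16]); the cube at (14, 13.5) (footprint 5.5×14.5) is included at this height (perimeter 40.00 mm); the sphere at (4, -0.5): section is a regular 12-gon, circumradius = √(r²−h²) = √(10²−5.8²) = 8.146 (perimeter = 2·12·8.146·sin(180°/12) = 50.60 mm); the cube at (-0.5, 1.5) is present — its section is the full 26.5×12 rectangle (perimeter 77.00 mm); Combining (union): the regions partially overlap (shared area 58.89 mm²), so the edge portions inside another operand are dropped and the merged outline is re-measured after clipping — boundary = 124.46 mm; (whole slice rotated 85° about Z — lengths, areas and connectivity unchanged). So its perimeter = 124.46 mm. Layer 253 is larger (124.46 vs 88.24 mm).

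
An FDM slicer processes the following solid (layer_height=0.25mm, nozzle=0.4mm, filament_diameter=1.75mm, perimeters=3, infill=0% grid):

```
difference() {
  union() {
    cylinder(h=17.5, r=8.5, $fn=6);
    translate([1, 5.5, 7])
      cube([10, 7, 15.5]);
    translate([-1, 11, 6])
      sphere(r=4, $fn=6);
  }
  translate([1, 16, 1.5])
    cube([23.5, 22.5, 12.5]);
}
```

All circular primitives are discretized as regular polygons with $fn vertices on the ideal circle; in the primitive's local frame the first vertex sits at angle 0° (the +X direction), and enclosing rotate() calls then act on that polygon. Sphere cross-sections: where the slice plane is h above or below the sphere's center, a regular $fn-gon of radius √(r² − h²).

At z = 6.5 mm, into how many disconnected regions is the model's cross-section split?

2

At z = 6.5 mm: the r=8.5 cylinder gives a regular 6-gon of circumradius 8.5 (constant along its height); the cube at (1, 5.5) does not reach this height (z outside [7, 22.5]); the r=4 sphere at (-1, 11) slices to a regular 6-gon of circumradius 3.969 (√(r²−h²) with h=0.5 from center); Combining (union): the 2 present regions are separate (no shared area or edge), so areas and boundary lengths simply add and each stays a separate island — 2 connected regions; the cube at (1, 16) (footprint 23.5×22.5) is included at this height; After the difference (first − rest): starting from the result so far, the 23.5×22.5 cube at (1, 16) misses the remaining region (no effect) — 2 connected regions. The result has 2 disconnected regions.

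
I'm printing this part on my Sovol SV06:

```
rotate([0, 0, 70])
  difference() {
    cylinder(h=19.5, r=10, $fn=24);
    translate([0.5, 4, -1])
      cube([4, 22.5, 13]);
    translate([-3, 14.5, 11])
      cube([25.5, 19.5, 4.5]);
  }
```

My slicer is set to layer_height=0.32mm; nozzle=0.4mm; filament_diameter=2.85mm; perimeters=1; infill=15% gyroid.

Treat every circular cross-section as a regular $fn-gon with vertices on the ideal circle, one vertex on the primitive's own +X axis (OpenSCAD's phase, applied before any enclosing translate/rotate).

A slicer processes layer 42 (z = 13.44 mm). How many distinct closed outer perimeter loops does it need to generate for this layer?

1

At z = 13.44 mm: the r=10 cylinder contributes a regular 24-gon of circumradius 10; the cube at (0.5, 4) does not reach this height (z outside [-1, 12]); the cube at (-3, 14.5) (footprint 25.5×19.5) is included at this height; After the difference (first − rest): starting from the r=10 cylinder, the 25.5×19.5 cube at (-3, 14.5) misses the remaining region (no effect) — 1 connected region; (rotated 70° about Z; rotation is an isometry so areas/perimeters/island counts are preserved). The result has 1 disconnected region.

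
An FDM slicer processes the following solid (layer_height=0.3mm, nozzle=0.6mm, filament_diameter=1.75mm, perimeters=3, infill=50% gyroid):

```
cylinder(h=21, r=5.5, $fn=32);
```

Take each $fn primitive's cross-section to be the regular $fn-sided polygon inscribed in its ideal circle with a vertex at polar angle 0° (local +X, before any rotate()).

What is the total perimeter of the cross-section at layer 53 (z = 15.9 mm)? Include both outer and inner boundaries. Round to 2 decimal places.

At z = 15.9 mm: the r=5.5 cylinder gives a regular 32-gon of circumradius 5.5 (constant along its height) (perimeter = 2·32·5.500·sin(180°/32) = 34.50 mm). Overall, the cross-section is a single solid region. Total boundary length (outer) = 34.50 mm.

34.50 mm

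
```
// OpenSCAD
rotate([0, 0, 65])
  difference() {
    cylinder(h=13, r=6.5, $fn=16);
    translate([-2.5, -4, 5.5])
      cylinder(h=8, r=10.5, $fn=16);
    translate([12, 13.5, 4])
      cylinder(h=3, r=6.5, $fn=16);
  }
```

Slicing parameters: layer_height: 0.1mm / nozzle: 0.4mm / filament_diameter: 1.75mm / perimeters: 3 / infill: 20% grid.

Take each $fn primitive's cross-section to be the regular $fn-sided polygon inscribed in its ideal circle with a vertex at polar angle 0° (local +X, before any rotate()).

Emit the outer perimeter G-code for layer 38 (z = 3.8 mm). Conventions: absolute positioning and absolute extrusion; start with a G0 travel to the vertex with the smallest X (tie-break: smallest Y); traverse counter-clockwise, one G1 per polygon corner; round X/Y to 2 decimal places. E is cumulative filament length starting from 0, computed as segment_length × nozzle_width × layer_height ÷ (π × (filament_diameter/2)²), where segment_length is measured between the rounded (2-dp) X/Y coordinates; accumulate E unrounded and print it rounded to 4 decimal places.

G0 X-6.49 Y0.28 Z3.80
G1 X-6.11 Y-2.22 E0.0421
G1 X-4.79 Y-4.39 E0.0843
G1 X-2.75 Y-5.89 E0.1264
G1 X-0.28 Y-6.49 E0.1687
G1 X2.22 Y-6.11 E0.2107
G1 X4.39 Y-4.79 E0.2530
G1 X5.89 Y-2.75 E0.2951
G1 X6.49 Y-0.28 E0.3373
G1 X6.11 Y2.22 E0.3794
G1 X4.79 Y4.39 E0.4216
G1 X2.75 Y5.89 E0.4637
G1 X0.28 Y6.49 E0.5060
G1 X-2.22 Y6.11 E0.5481
G1 X-4.39 Y4.79 E0.5903
G1 X-5.89 Y2.75 E0.6324
G1 X-6.49 Y0.28 E0.6747

At z = 3.8 mm: the cylinder: section is a regular 16-gon, circumradius r=6.5; the cylinder at (-2.5, -4) does not reach this height (z outside [5.5, 13.5]); the cylinder at (12, 13.5) is absent (z outside [4, 7]); After the difference (first − rest): none of the subtracted shapes is present at this height, so the r=6.5 cylinder is unchanged — 1 connected region; (rotated 65° about Z; rotation is an isometry so areas/perimeters/island counts are preserved). The outline is a single polygon with 16 vertices. Extrusion per mm of travel: 0.4 × 0.1 / (π × 0.875²) = 0.016630. Accumulating E over each segment gives final E = 0.6747.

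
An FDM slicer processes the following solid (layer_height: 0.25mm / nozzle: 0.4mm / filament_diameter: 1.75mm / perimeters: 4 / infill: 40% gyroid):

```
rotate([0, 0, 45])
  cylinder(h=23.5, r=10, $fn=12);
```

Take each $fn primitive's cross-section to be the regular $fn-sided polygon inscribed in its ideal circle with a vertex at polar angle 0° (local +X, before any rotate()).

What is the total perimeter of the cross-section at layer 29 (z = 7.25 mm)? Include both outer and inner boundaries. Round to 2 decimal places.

62.12 mm

At z = 7.25 mm: the r=10 cylinder gives a regular 12-gon of circumradius 10 (constant along its height) (perimeter = 2·12·10.000·sin(180°/12) = 62.12 mm); (whole slice rotated 45° about Z — lengths, areas and connectivity unchanged). Overall, the cross-section is a single solid region. Total boundary length (outer) = 62.12 mm.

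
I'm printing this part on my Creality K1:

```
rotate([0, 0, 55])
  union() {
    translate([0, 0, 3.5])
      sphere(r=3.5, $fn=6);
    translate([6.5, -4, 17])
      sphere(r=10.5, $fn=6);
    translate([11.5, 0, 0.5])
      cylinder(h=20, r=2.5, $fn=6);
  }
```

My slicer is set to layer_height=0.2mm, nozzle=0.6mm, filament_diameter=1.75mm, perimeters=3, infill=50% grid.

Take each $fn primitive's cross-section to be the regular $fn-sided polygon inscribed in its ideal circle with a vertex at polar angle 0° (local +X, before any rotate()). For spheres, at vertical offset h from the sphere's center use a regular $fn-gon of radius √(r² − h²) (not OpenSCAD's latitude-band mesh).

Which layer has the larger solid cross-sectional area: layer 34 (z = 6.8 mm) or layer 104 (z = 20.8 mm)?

layer 104 (z = 20.8 mm)

Layer 34 (z = 6.8): the r=3.5 sphere contributes a regular 6-gon of circumradius √(3.5²−3.3²) = 1.166 (area = (6/2)·1.166²·sin(360°/6) = 3.53 mm²); the r=10.5 sphere at (6.5, -4) slices to a regular 6-gon of circumradius 2.492 (√(r²−h²) with h=10.2 from center) (area = (6/2)·2.492²·sin(360°/6) = 16.13 mm²); the r=2.5 cylinder at (11.5, 0) gives a regular 6-gon of circumradius 2.5 (constant along its height) (area = (6/2)·2.500²·sin(360°/6) = 16.24 mm²); Taking the union: the 3 present regions are separate (no shared area or edge), so areas and boundary lengths simply add and each stays a separate island — area = 35.91 mm²; (rotated 55° about Z; rotation is an isometry so areas/perimeters/island counts are preserved). So its area = 35.91 mm². Layer 104 (z = 20.8): the sphere is absent (|z−center|=17.300 > r=3.5); the r=10.5 sphere at (6.5, -4) slices to a regular 6-gon of circumradius 9.788 (√(r²−h²) with h=3.8 from center) (area = (6/2)·9.788²·sin(360°/6) = 248.92 mm²); the cylinder at (11.5, 0) is absent (z outside [0.5, 20.5]); Merging all regions: only the r=10.5 sphere at (6.5, -4) is present, so the union is just that shape — area = 248.92 mm²; (rotated 55° about Z; rotation is an isometry so areas/perimeters/island counts are preserved). So its area = 248.92 mm². Layer 104 is larger (248.92 vs 35.91 mm²).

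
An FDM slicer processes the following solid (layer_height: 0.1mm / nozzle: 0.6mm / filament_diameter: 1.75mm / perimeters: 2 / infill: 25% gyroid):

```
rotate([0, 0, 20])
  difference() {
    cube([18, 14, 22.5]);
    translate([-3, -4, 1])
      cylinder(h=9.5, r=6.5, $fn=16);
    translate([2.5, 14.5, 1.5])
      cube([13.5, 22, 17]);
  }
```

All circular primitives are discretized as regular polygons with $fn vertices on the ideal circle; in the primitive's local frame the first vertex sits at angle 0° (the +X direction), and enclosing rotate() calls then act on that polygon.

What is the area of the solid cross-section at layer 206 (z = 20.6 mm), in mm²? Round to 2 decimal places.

252.00 mm²

At z = 20.6 mm: the 18×14 cube contributes its full rectangle (area 252.00 mm²); the cylinder at (-3, -4) does not reach this height (z outside [1, 10.5]); the cube at (2.5, 14.5) does not reach this height (z outside [1.5, 18.5]); Taking the first minus the rest: none of the subtracted shapes is present at this height, so the 18×14 cube is unchanged — area = 252.00 mm²; (whole slice rotated 20° about Z — lengths, areas and connectivity unchanged). Overall, the cross-section is a single solid region. Net area = 252.00 mm².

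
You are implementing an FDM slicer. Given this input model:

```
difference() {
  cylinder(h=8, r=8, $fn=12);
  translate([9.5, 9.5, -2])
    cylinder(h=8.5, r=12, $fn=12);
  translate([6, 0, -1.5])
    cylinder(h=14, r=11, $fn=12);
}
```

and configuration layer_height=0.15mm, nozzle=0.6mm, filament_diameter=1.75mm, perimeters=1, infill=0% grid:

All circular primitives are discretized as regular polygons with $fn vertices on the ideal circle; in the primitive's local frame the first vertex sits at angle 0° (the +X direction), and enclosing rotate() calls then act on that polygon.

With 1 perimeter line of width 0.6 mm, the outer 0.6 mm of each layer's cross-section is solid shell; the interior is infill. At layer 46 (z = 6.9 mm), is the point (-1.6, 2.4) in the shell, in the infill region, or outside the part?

At z = 6.9 mm: the r=8 cylinder contributes a regular 12-gon of circumradius 8; the cylinder at (9.5, 9.5) is not intersected at this z (z outside [-2, 6.5]); the r=11 cylinder at (6, 0) contributes a regular 12-gon of circumradius 11; Subtracting the remaining from the first: starting from the r=8 cylinder, the r=11 cylinder at (6, 0) partially overlaps it — only the 153.89 mm² overlap (of its 363.00 mm²) is removed, clipping the outline — 1 connected region. Overall, the cross-section is a single solid region. The nearest boundary edge runs (-3.53, 5.50)→(-5.00, 0.00); distance from the point to it = 2.66 mm. The point is not inside any of the regions above, so it lies outside the cross-section (2.66 mm from the nearest boundary).

outside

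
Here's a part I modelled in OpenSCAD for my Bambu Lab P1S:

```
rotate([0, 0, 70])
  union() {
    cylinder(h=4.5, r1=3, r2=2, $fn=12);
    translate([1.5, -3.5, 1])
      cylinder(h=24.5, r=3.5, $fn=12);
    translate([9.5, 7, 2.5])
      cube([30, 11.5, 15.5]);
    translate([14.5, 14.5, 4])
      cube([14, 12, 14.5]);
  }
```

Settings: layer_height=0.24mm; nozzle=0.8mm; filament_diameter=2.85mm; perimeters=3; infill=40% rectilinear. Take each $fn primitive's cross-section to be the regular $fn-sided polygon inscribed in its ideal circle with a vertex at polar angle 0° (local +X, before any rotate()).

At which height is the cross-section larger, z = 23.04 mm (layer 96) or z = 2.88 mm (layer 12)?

Layer 96 (z = 23.04): the cone is absent (z outside [0, 4.5]); the r=3.5 cylinder at (1.5, -3.5) gives a regular 12-gon of circumradius 3.5 (constant along its height) (area = (12/2)·3.500²·sin(360°/12) = 36.75 mm²); the cube at (9.5, 7) does not reach this height (z outside [2.5, 18]); the cube at (14.5, 14.5) does not reach this height (z outside [4, 18.5]); Taking the union: only the r=3.5 cylinder at (1.5, -3.5) is present, so the union is just that shape — area = 36.75 mm²; (rotated 70° about Z; rotation is an isometry so areas/perimeters/island counts are preserved). So its area = 36.75 mm². Layer 12 (z = 2.88): the cone: at t=0.640 of its height the radius interpolates to r₁+(r₂−r₁)t = 2.360, giving a regular 12-gon of that circumradius (area = (12/2)·2.360²·sin(360°/12) = 16.71 mm²); the r=3.5 cylinder at (1.5, -3.5) contributes a regular 12-gon of circumradius 3.5 (area = (12/2)·3.500²·sin(360°/12) = 36.75 mm²); the cube at (9.5, 7) is present — its section is the full 30×11.5 rectangle (area 345.00 mm²); the cube at (14.5, 14.5) does not reach this height (z outside [4, 18.5]); Taking the union: the regions partially overlap — summed areas 398.46 mm² minus the doubly-counted overlap 5.51 mm² gives 392.95 mm² — area = 392.95 mm²; (rotated 70° about Z; rotation is an isometry so areas/perimeters/island counts are preserved). So its area = 392.95 mm². Layer 12 is larger (392.95 vs 36.75 mm²).

layer 12 (z = 2.88 mm)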